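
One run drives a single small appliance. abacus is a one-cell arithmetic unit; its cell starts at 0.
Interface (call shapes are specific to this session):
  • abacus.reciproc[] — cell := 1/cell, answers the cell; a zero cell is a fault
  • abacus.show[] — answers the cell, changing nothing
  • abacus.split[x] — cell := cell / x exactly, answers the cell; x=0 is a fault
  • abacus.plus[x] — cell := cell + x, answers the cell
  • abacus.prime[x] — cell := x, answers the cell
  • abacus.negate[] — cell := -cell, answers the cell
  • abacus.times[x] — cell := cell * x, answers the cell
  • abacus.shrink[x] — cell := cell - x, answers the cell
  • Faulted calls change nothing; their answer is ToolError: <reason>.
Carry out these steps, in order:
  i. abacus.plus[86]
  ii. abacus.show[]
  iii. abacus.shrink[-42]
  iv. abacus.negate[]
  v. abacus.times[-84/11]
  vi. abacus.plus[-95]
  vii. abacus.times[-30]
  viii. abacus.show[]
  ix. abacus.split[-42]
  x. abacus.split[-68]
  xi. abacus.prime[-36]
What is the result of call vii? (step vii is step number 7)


Answer: -291210/11

Derivation:
# 1. abacus.plus(x→86) : 86
# 2. abacus.show() : 86
# 3. abacus.shrink(x→-42) : 128
# 4. abacus.negate() : -128
# 5. abacus.times(x→-84/11) : 10752/11
# 6. abacus.plus(x→-95) : 9707/11
# 7. abacus.times(x→-30) : -291210/11
# 8. abacus.show() : -291210/11
# 9. abacus.split(x→-42) : 48535/77
# 10. abacus.split(x→-68) : -2855/308
# 11. abacus.prime(x→-36) : -36


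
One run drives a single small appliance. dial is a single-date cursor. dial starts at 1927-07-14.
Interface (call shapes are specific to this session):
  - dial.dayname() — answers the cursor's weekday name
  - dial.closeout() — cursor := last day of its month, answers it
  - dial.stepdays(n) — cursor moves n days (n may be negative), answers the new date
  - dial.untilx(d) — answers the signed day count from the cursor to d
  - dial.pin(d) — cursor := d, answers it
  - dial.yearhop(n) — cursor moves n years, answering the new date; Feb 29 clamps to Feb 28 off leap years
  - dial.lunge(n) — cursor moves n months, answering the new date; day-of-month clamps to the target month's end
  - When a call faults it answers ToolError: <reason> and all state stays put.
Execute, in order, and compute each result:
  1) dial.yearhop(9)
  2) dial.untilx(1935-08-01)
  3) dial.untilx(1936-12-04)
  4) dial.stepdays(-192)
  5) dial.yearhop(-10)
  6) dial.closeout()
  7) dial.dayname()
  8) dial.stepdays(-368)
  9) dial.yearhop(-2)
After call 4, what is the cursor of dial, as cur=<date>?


Do: dial.yearhop[n: 9]
See: 1936-07-14
Do: dial.untilx[d: 1935-08-01]
See: -348
Do: dial.untilx[d: 1936-12-04]
See: 143
Do: dial.stepdays[n: -192]
See: 1936-01-04
Do: dial.yearhop[n: -10]
See: 1926-01-04
Do: dial.closeout[]
See: 1926-01-31
Do: dial.dayname[]
See: Sunday
Do: dial.stepdays[n: -368]
See: 1925-01-28
Do: dial.yearhop[n: -2]
See: 1923-01-28

Answer: cur=1936-01-04


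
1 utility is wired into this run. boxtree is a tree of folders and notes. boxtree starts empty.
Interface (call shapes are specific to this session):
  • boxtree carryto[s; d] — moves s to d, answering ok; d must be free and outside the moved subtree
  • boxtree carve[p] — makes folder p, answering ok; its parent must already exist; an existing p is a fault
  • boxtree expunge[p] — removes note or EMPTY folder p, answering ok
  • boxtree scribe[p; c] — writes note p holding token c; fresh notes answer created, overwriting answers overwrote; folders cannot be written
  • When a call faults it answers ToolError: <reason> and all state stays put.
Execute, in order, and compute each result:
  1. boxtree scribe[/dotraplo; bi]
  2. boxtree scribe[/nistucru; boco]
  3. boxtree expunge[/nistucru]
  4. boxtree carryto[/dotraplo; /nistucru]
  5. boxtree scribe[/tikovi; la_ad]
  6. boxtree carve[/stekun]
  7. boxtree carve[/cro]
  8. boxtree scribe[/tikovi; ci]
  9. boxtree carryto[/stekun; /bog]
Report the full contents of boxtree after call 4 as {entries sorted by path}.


! 1. boxtree scribe(p→/dotraplo, c→bi) => created
! 2. boxtree scribe(p→/nistucru, c→boco) => created
! 3. boxtree expunge(p→/nistucru) => ok
! 4. boxtree carryto(s→/dotraplo, d→/nistucru) => ok
! 5. boxtree scribe(p→/tikovi, c→la_ad) => created
! 6. boxtree carve(p→/stekun) => ok
! 7. boxtree carve(p→/cro) => ok
! 8. boxtree scribe(p→/tikovi, c→ci) => overwrote
! 9. boxtree carryto(s→/stekun, d→/bog) => ok

Answer: {nistucru=bi}


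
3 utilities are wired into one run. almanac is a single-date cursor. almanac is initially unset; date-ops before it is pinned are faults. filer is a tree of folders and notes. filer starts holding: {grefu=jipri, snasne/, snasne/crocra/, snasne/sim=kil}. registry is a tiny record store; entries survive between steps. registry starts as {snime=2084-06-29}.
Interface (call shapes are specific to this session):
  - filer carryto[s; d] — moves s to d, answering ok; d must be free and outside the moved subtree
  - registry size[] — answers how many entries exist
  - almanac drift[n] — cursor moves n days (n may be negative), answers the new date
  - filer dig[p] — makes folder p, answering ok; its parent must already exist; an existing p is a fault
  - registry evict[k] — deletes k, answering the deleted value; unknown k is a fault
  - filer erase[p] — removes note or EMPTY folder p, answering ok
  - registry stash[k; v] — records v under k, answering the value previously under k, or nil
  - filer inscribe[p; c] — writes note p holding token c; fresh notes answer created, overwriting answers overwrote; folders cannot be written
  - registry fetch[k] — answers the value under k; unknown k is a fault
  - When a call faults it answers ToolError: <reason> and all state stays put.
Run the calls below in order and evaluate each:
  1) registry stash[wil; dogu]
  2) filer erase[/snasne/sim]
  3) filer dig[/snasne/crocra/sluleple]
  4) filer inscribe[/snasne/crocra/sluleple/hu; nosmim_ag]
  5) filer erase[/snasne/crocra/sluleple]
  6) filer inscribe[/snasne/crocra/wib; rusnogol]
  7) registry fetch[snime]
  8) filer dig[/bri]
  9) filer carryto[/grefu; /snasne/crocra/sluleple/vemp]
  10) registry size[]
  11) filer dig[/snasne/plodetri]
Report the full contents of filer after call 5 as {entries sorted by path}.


% 1. registry stash(k=wil, v=dogu) -> nil
% 2. filer erase(p=/snasne/sim) -> ok
% 3. filer dig(p=/snasne/crocra/sluleple) -> ok
% 4. filer inscribe(p=/snasne/crocra/sluleple/hu, c=nosmim_ag) -> created
% 5. filer erase(p=/snasne/crocra/sluleple) -> ToolError: not empty
% 6. filer inscribe(p=/snasne/crocra/wib, c=rusnogol) -> created
% 7. registry fetch(k=snime) -> 2084-06-29
% 8. filer dig(p=/bri) -> ok
% 9. filer carryto(s=/grefu, d=/snasne/crocra/sluleple/vemp) -> ok
% 10. registry size() -> 2
% 11. filer dig(p=/snasne/plodetri) -> ok

Answer: {grefu=jipri, snasne/, snasne/crocra/, snasne/crocra/sluleple/, snasne/crocra/sluleple/hu=nosmim_ag}


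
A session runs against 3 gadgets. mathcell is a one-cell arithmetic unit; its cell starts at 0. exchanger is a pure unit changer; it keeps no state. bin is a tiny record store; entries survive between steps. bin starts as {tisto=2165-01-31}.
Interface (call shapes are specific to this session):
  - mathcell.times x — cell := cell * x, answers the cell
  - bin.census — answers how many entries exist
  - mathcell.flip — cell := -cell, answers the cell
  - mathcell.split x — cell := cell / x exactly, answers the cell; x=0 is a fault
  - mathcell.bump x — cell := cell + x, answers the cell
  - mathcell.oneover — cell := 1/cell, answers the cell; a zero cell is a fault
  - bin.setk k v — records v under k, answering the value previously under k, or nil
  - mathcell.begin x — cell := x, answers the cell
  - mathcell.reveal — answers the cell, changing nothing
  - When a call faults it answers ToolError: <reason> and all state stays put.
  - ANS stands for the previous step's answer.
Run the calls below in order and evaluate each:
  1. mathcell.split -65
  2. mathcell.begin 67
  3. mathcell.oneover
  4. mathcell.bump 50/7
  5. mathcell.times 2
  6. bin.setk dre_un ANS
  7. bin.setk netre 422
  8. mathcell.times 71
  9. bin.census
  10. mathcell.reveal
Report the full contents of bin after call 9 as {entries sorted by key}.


// 1. mathcell.split(x=-65) => 0
// 2. mathcell.begin(x=67) => 67
// 3. mathcell.oneover() => 1/67
// 4. mathcell.bump(x=50/7) => 3357/469
// 5. mathcell.times(x=2) => 6714/469
// 6. bin.setk(k=dre_un, v=ANS) => nil
// 7. bin.setk(k=netre, v=422) => nil
// 8. mathcell.times(x=71) => 476694/469
// 9. bin.census() => 3
// 10. mathcell.reveal() => 476694/469

Answer: {dre_un=6714/469, netre=422, tisto=2165-01-31}


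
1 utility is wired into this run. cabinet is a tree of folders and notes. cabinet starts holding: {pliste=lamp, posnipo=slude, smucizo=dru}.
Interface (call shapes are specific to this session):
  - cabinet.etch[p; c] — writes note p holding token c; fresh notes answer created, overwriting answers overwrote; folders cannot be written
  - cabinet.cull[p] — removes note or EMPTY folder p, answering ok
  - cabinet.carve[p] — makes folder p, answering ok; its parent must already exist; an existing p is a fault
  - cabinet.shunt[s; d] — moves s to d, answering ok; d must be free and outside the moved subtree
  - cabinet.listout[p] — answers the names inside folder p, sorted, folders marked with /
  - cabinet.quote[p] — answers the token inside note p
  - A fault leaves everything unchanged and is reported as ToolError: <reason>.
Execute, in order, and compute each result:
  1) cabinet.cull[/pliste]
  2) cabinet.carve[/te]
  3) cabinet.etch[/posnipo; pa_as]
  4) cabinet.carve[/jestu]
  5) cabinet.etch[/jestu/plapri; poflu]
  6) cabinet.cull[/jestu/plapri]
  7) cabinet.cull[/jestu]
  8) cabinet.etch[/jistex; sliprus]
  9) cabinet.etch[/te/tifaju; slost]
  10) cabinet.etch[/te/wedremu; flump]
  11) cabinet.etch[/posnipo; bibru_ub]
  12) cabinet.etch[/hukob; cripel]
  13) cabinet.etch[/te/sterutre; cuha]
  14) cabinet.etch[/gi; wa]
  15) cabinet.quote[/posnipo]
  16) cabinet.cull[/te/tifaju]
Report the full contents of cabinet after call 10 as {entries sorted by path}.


·→ cabinet.cull(p=/pliste)
·← ok
·→ cabinet.carve(p=/te)
·← ok
·→ cabinet.etch(p=/posnipo, c=pa_as)
·← overwrote
·→ cabinet.carve(p=/jestu)
·← ok
·→ cabinet.etch(p=/jestu/plapri, c=poflu)
·← created
·→ cabinet.cull(p=/jestu/plapri)
·← ok
·→ cabinet.cull(p=/jestu)
·← ok
·→ cabinet.etch(p=/jistex, c=sliprus)
·← created
·→ cabinet.etch(p=/te/tifaju, c=slost)
·← created
·→ cabinet.etch(p=/te/wedremu, c=flump)
·← created
·→ cabinet.etch(p=/posnipo, c=bibru_ub)
·← overwrote
·→ cabinet.etch(p=/hukob, c=cripel)
·← created
·→ cabinet.etch(p=/te/sterutre, c=cuha)
·← created
·→ cabinet.etch(p=/gi, c=wa)
·← created
·→ cabinet.quote(p=/posnipo)
·← bibru_ub
·→ cabinet.cull(p=/te/tifaju)
·← ok

Answer: {jistex=sliprus, posnipo=pa_as, smucizo=dru, te/, te/tifaju=slost, te/wedremu=flump}


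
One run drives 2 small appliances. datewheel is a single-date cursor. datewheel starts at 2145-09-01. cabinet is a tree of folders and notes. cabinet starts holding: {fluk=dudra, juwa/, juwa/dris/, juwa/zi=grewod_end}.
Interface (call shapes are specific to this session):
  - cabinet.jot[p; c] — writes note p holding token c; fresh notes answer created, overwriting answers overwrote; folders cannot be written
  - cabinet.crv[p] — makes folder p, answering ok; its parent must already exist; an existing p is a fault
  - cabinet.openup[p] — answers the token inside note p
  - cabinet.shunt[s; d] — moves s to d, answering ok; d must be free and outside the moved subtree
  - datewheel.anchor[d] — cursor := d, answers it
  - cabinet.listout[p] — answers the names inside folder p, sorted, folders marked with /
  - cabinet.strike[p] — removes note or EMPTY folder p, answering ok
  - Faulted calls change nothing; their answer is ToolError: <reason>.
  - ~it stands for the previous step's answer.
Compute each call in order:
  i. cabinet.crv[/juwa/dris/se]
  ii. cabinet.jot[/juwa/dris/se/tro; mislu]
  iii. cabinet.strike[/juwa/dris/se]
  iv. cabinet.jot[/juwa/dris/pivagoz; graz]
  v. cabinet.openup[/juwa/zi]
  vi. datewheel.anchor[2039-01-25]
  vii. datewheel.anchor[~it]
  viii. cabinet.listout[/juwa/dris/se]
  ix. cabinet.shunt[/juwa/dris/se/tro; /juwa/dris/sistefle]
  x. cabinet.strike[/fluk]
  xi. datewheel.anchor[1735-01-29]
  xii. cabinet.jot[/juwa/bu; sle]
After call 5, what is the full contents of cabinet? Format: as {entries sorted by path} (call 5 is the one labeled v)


Next I call cabinet.crv on p→/juwa/dris/se, which returns ok.
I call cabinet.jot on p→/juwa/dris/se/tro, c→mislu, → created.
Calling cabinet.strike on p→/juwa/dris/se, and observe ToolError: not empty.
Now I run cabinet.jot on p→/juwa/dris/pivagoz, c→graz, and see created.
I invoke cabinet.openup on p→/juwa/zi, and see grewod_end.
Then datewheel.anchor on d→2039-01-25: 2039-01-25.
I call datewheel.anchor on d→~it, → 2039-01-25.
Next I call cabinet.listout on p→/juwa/dris/se, and get [tro].
Then cabinet.shunt on s→/juwa/dris/se/tro, d→/juwa/dris/sistefle, and observe ok.
I call cabinet.strike on p→/fluk: ok.
I call datewheel.anchor on d→1735-01-29, → 1735-01-29.
I use cabinet.jot on p→/juwa/bu, c→sle, and get created.

Answer: {fluk=dudra, juwa/, juwa/dris/, juwa/dris/pivagoz=graz, juwa/dris/se/, juwa/dris/se/tro=mislu, juwa/zi=grewod_end}


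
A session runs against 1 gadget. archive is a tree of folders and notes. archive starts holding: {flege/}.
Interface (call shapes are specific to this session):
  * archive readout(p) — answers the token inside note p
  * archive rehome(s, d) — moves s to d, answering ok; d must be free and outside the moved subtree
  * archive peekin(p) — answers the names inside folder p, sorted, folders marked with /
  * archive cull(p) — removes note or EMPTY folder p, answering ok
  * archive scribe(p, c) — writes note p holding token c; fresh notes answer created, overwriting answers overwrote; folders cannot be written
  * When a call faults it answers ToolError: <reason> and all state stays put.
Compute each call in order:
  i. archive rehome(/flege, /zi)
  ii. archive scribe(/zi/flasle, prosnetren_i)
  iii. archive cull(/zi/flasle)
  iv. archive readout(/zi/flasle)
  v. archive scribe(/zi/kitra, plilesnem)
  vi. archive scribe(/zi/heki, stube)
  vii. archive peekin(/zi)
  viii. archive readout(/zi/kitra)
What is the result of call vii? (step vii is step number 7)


-- archive rehome(s: /flege, d: /zi) ~> ok
-- archive scribe(p: /zi/flasle, c: prosnetren_i) ~> created
-- archive cull(p: /zi/flasle) ~> ok
-- archive readout(p: /zi/flasle) ~> ToolError: not found
-- archive scribe(p: /zi/kitra, c: plilesnem) ~> created
-- archive scribe(p: /zi/heki, c: stube) ~> created
-- archive peekin(p: /zi) ~> [heki, kitra]
-- archive readout(p: /zi/kitra) ~> plilesnem

Answer: [heki, kitra]


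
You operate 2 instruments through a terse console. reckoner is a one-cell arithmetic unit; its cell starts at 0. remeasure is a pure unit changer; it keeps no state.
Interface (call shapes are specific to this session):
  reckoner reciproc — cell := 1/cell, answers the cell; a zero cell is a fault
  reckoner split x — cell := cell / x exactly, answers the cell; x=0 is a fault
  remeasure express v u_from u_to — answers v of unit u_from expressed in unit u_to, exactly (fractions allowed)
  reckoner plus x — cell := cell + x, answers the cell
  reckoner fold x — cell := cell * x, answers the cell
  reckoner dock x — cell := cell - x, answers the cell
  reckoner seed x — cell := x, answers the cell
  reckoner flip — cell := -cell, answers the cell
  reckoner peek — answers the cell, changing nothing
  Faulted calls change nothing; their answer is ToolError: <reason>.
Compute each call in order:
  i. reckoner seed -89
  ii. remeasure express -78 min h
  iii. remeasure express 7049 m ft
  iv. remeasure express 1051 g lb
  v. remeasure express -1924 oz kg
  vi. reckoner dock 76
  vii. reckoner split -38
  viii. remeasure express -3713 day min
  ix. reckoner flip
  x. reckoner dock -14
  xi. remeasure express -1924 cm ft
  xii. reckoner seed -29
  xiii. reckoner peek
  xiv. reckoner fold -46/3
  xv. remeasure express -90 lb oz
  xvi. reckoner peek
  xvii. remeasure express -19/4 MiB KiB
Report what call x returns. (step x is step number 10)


·→ reckoner seed(x=-89)
·← -89
·→ remeasure express(v=-78, u_from=min, u_to=h)
·← -13/10
·→ remeasure express(v=7049, u_from=m, u_to=ft)
·← 8811250/381
·→ remeasure express(v=1051, u_from=g, u_to=lb)
·← 105100000/45359237
·→ remeasure express(v=-1924, u_from=oz, u_to=kg)
·← -21817792997/400000000
·→ reckoner dock(x=76)
·← -165
·→ reckoner split(x=-38)
·← 165/38
·→ remeasure express(v=-3713, u_from=day, u_to=min)
·← -5346720
·→ reckoner flip()
·← -165/38
·→ reckoner dock(x=-14)
·← 367/38
·→ remeasure express(v=-1924, u_from=cm, u_to=ft)
·← -24050/381
·→ reckoner seed(x=-29)
·← -29
·→ reckoner peek()
·← -29
·→ reckoner fold(x=-46/3)
·← 1334/3
·→ remeasure express(v=-90, u_from=lb, u_to=oz)
·← -1440
·→ reckoner peek()
·← 1334/3
·→ remeasure express(v=-19/4, u_from=MiB, u_to=KiB)
·← -4864

Answer: 367/38


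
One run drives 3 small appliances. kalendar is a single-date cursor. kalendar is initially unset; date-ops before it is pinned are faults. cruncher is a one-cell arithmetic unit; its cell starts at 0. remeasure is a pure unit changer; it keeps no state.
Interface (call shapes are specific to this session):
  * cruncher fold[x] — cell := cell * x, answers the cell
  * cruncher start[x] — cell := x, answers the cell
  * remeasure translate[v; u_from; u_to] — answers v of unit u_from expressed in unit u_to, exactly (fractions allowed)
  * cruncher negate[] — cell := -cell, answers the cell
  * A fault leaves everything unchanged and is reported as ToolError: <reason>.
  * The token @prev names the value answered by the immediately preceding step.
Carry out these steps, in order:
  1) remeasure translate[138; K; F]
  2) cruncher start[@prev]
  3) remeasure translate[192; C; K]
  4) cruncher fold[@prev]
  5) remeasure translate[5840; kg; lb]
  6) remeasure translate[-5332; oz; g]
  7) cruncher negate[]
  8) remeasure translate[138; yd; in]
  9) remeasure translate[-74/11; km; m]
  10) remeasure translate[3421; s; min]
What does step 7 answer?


Answer: 196544481/2000

Derivation:
% 1. remeasure translate(v=138, u_from=K, u_to=F) => -21127/100
% 2. cruncher start(x=@prev) => -21127/100
% 3. remeasure translate(v=192, u_from=C, u_to=K) => 9303/20
% 4. cruncher fold(x=@prev) => -196544481/2000
% 5. remeasure translate(v=5840, u_from=kg, u_to=lb) => 584000000000/45359237
% 6. remeasure translate(v=-5332, u_from=oz, u_to=g) => -60463862921/400000
% 7. cruncher negate() => 196544481/2000
% 8. remeasure translate(v=138, u_from=yd, u_to=in) => 4968
% 9. remeasure translate(v=-74/11, u_from=km, u_to=m) => -74000/11
% 10. remeasure translate(v=3421, u_from=s, u_to=min) => 3421/60


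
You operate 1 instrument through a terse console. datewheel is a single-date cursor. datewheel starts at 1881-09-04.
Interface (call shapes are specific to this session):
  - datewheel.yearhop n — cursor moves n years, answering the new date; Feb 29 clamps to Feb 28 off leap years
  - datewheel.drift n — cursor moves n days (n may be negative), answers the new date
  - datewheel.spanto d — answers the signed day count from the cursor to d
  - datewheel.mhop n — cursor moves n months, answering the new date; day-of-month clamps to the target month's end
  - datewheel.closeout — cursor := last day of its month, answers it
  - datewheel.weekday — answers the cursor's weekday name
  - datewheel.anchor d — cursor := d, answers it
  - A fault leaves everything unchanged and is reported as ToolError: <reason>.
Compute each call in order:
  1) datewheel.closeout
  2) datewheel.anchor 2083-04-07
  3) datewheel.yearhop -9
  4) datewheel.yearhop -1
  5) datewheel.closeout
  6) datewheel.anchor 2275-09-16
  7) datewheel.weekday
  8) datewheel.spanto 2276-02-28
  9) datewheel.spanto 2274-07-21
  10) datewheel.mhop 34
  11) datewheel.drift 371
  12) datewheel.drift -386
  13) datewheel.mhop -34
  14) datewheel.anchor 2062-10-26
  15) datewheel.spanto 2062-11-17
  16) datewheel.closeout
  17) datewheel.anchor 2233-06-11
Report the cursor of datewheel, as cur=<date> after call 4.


Calling datewheel.closeout(), yielding 1881-09-30.
Calling datewheel.anchor passing 2083-04-07, and observe 2083-04-07.
Next I call datewheel.yearhop passing -9, yielding 2074-04-07.
Now I run datewheel.yearhop passing -1, → 2073-04-07.
I call datewheel.closeout, → 2073-04-30.
Invoking datewheel.anchor passing 2275-09-16, which returns 2275-09-16.
I run datewheel.weekday, which returns Thursday.
Then datewheel.spanto passing 2276-02-28: 165.
Invoking datewheel.spanto passing 2274-07-21, giving -422.
Using datewheel.mhop passing 34, giving 2278-07-16.
Next I call datewheel.drift passing 371, giving 2279-07-22.
I call datewheel.drift passing -386: 2278-07-01.
Now I run datewheel.mhop passing -34, and get 2275-09-01.
Calling datewheel.anchor passing 2062-10-26, → 2062-10-26.
I call datewheel.spanto passing 2062-11-17: 22.
I use datewheel.closeout, yielding 2062-10-31.
Next I call datewheel.anchor passing 2233-06-11, which returns 2233-06-11.

Answer: cur=2073-04-07


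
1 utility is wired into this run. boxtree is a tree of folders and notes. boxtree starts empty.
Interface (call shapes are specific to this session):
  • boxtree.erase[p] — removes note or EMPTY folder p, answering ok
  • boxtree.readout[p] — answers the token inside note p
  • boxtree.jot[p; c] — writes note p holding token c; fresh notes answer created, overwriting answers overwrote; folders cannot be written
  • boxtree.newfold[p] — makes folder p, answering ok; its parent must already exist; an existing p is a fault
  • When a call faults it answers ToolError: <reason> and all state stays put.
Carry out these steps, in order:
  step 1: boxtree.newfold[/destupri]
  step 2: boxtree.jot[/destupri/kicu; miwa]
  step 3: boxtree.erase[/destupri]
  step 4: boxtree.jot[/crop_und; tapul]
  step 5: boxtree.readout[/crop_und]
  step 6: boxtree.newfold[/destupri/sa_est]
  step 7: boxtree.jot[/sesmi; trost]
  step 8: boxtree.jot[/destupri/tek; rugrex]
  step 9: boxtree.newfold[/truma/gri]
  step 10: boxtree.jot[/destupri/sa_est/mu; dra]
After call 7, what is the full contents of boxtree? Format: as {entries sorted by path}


Answer: {crop_und=tapul, destupri/, destupri/kicu=miwa, destupri/sa_est/, sesmi=trost}

Derivation:
# boxtree.newfold(p→/destupri) ~> ok
# boxtree.jot(p→/destupri/kicu, c→miwa) ~> created
# boxtree.erase(p→/destupri) ~> ToolError: not empty
# boxtree.jot(p→/crop_und, c→tapul) ~> created
# boxtree.readout(p→/crop_und) ~> tapul
# boxtree.newfold(p→/destupri/sa_est) ~> ok
# boxtree.jot(p→/sesmi, c→trost) ~> created
# boxtree.jot(p→/destupri/tek, c→rugrex) ~> created
# boxtree.newfold(p→/truma/gri) ~> ToolError: no parent
# boxtree.jot(p→/destupri/sa_est/mu, c→dra) ~> created


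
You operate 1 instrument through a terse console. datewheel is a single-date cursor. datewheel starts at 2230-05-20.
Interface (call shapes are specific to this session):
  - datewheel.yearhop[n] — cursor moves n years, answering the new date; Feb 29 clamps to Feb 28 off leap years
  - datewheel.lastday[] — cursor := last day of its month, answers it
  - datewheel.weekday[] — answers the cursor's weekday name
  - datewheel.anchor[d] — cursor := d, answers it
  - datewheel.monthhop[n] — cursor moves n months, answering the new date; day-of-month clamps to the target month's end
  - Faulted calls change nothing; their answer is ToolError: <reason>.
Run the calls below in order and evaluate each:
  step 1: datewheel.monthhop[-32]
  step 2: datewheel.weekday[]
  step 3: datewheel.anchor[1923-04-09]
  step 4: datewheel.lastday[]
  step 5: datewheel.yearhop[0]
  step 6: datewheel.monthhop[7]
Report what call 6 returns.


==> datewheel.monthhop(n: -32)
<== 2227-09-20
==> datewheel.weekday()
<== Thursday
==> datewheel.anchor(d: 1923-04-09)
<== 1923-04-09
==> datewheel.lastday()
<== 1923-04-30
==> datewheel.yearhop(n: 0)
<== 1923-04-30
==> datewheel.monthhop(n: 7)
<== 1923-11-30

Answer: 1923-11-30


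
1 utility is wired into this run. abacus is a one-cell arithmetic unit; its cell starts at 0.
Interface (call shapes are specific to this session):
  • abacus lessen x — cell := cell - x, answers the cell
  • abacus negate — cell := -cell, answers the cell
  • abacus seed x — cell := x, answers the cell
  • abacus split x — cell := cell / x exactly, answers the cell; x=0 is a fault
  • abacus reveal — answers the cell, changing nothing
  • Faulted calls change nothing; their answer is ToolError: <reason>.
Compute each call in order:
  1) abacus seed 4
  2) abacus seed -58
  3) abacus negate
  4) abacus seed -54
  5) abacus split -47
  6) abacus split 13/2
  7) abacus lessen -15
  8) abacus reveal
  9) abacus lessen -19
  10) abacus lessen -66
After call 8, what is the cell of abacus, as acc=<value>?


CALL abacus seed[x: 4]
RET  4
CALL abacus seed[x: -58]
RET  -58
CALL abacus negate[]
RET  58
CALL abacus seed[x: -54]
RET  -54
CALL abacus split[x: -47]
RET  54/47
CALL abacus split[x: 13/2]
RET  108/611
CALL abacus lessen[x: -15]
RET  9273/611
CALL abacus reveal[]
RET  9273/611
CALL abacus lessen[x: -19]
RET  20882/611
CALL abacus lessen[x: -66]
RET  61208/611

Answer: acc=9273/611


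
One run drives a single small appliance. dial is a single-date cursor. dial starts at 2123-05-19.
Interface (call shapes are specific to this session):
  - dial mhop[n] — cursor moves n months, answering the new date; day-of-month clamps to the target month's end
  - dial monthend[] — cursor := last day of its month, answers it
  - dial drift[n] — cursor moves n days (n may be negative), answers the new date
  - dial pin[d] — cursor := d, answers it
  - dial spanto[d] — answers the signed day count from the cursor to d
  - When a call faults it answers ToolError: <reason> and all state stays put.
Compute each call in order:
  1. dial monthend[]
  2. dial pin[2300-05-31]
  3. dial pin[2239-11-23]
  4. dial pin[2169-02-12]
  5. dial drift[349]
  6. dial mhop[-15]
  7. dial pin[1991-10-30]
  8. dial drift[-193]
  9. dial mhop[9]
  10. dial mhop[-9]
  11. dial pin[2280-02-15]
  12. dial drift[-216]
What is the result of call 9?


-- 1. dial monthend() ~> 2123-05-31
-- 2. dial pin(2300-05-31) ~> 2300-05-31
-- 3. dial pin(2239-11-23) ~> 2239-11-23
-- 4. dial pin(2169-02-12) ~> 2169-02-12
-- 5. dial drift(349) ~> 2170-01-27
-- 6. dial mhop(-15) ~> 2168-10-27
-- 7. dial pin(1991-10-30) ~> 1991-10-30
-- 8. dial drift(-193) ~> 1991-04-20
-- 9. dial mhop(9) ~> 1992-01-20
-- 10. dial mhop(-9) ~> 1991-04-20
-- 11. dial pin(2280-02-15) ~> 2280-02-15
-- 12. dial drift(-216) ~> 2279-07-14

Answer: 1992-01-20


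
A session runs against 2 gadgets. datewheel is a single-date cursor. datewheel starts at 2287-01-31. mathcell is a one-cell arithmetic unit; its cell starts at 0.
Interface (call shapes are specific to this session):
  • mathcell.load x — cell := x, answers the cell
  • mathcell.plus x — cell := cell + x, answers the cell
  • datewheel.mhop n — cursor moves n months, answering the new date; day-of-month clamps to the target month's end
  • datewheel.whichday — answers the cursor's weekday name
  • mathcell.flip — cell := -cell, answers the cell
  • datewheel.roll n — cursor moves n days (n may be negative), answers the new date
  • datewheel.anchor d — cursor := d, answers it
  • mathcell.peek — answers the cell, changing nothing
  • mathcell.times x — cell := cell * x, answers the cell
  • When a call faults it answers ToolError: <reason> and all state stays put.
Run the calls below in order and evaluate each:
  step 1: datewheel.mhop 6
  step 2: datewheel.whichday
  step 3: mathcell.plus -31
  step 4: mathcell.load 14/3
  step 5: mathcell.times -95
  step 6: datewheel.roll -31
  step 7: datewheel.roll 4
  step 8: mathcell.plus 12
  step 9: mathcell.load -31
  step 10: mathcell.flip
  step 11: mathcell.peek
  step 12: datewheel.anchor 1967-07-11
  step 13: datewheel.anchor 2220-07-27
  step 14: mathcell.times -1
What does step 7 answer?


Answer: 2287-07-04

Derivation:
-- 1. datewheel.mhop(n=6) : 2287-07-31
-- 2. datewheel.whichday() : Sunday
-- 3. mathcell.plus(x=-31) : -31
-- 4. mathcell.load(x=14/3) : 14/3
-- 5. mathcell.times(x=-95) : -1330/3
-- 6. datewheel.roll(n=-31) : 2287-06-30
-- 7. datewheel.roll(n=4) : 2287-07-04
-- 8. mathcell.plus(x=12) : -1294/3
-- 9. mathcell.load(x=-31) : -31
-- 10. mathcell.flip() : 31
-- 11. mathcell.peek() : 31
-- 12. datewheel.anchor(d=1967-07-11) : 1967-07-11
-- 13. datewheel.anchor(d=2220-07-27) : 2220-07-27
-- 14. mathcell.times(x=-1) : -31


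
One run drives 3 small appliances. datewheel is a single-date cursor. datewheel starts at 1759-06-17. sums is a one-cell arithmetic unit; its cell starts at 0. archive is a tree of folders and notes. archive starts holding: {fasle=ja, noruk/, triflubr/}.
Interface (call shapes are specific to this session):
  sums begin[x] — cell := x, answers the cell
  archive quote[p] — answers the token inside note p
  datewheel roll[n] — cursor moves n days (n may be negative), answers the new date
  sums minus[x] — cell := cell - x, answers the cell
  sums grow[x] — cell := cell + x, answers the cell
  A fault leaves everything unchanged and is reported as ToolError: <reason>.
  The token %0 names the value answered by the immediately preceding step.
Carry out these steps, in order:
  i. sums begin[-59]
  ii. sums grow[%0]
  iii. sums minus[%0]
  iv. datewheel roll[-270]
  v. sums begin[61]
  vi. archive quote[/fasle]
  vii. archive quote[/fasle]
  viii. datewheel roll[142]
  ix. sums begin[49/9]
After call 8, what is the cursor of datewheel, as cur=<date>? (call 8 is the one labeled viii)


>>> sums begin x: -59
= -59
>>> sums grow x: %0
= -118
>>> sums minus x: %0
= 0
>>> datewheel roll n: -270
= 1758-09-20
>>> sums begin x: 61
= 61
>>> archive quote p: /fasle
= ja
>>> archive quote p: /fasle
= ja
>>> datewheel roll n: 142
= 1759-02-09
>>> sums begin x: 49/9
= 49/9

Answer: cur=1759-02-09


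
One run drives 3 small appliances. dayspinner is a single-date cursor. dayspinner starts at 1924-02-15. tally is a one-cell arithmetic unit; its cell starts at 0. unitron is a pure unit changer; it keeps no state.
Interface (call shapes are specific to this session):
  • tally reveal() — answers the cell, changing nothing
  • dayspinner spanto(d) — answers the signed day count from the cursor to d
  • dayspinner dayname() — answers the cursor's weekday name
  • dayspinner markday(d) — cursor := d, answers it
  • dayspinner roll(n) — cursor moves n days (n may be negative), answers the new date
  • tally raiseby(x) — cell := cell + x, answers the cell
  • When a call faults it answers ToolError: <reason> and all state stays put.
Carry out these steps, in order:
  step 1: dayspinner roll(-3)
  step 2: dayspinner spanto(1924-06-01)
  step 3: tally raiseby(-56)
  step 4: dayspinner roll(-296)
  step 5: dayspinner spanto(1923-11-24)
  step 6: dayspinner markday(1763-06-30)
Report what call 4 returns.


>>> dayspinner roll n: -3
= 1924-02-12
>>> dayspinner spanto d: 1924-06-01
= 110
>>> tally raiseby x: -56
= -56
>>> dayspinner roll n: -296
= 1923-04-22
>>> dayspinner spanto d: 1923-11-24
= 216
>>> dayspinner markday d: 1763-06-30
= 1763-06-30

Answer: 1923-04-22


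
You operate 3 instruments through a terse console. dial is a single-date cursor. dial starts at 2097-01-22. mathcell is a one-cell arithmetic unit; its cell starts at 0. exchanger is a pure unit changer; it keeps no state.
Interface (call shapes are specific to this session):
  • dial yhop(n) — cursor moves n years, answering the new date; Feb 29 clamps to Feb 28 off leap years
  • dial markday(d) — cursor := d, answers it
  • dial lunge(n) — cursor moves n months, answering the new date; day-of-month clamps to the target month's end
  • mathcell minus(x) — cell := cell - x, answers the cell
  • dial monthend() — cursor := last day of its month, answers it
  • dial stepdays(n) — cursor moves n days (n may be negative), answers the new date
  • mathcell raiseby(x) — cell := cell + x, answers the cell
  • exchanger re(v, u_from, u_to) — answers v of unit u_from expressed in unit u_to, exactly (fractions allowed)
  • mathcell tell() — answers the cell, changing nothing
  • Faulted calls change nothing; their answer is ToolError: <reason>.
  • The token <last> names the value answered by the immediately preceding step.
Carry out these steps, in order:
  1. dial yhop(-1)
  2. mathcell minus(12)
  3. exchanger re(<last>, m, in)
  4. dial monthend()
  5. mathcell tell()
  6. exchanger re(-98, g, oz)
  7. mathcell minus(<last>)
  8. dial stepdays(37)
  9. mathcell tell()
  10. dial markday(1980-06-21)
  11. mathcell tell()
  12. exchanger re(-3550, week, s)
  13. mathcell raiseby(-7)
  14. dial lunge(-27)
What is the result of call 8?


Answer: 2096-03-08

Derivation:
// 1. dial yhop(n: -1) ~> 2096-01-22
// 2. mathcell minus(x: 12) ~> -12
// 3. exchanger re(v: <last>, u_from: m, u_to: in) ~> -60000/127
// 4. dial monthend() ~> 2096-01-31
// 5. mathcell tell() ~> -12
// 6. exchanger re(v: -98, u_from: g, u_to: oz) ~> -22400000/6479891
// 7. mathcell minus(x: <last>) ~> -55358692/6479891
// 8. dial stepdays(n: 37) ~> 2096-03-08
// 9. mathcell tell() ~> -55358692/6479891
// 10. dial markday(d: 1980-06-21) ~> 1980-06-21
// 11. mathcell tell() ~> -55358692/6479891
// 12. exchanger re(v: -3550, u_from: week, u_to: s) ~> -2147040000
// 13. mathcell raiseby(x: -7) ~> -100717929/6479891
// 14. dial lunge(n: -27) ~> 1978-03-21


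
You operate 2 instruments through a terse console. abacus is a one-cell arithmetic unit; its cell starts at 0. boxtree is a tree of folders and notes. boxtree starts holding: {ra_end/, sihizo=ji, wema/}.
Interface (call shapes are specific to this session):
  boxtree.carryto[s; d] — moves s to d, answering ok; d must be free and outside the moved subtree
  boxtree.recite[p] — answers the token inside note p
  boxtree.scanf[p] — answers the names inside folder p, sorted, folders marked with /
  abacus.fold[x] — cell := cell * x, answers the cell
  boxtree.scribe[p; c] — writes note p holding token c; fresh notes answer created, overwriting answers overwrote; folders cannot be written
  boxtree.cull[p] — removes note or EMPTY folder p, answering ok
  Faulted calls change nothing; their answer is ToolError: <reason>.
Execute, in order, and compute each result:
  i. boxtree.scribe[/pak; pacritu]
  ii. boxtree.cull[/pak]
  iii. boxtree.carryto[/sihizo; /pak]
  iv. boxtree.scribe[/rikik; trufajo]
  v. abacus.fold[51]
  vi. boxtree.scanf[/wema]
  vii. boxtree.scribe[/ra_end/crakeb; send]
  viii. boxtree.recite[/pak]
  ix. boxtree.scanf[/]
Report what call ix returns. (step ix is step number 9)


Answer: [pak, ra_end/, rikik, wema/]

Derivation:
·→ boxtree.scribe(p=/pak, c=pacritu)
·← created
·→ boxtree.cull(p=/pak)
·← ok
·→ boxtree.carryto(s=/sihizo, d=/pak)
·← ok
·→ boxtree.scribe(p=/rikik, c=trufajo)
·← created
·→ abacus.fold(x=51)
·← 0
·→ boxtree.scanf(p=/wema)
·← []
·→ boxtree.scribe(p=/ra_end/crakeb, c=send)
·← created
·→ boxtree.recite(p=/pak)
·← ji
·→ boxtree.scanf(p=/)
·← [pak, ra_end/, rikik, wema/]


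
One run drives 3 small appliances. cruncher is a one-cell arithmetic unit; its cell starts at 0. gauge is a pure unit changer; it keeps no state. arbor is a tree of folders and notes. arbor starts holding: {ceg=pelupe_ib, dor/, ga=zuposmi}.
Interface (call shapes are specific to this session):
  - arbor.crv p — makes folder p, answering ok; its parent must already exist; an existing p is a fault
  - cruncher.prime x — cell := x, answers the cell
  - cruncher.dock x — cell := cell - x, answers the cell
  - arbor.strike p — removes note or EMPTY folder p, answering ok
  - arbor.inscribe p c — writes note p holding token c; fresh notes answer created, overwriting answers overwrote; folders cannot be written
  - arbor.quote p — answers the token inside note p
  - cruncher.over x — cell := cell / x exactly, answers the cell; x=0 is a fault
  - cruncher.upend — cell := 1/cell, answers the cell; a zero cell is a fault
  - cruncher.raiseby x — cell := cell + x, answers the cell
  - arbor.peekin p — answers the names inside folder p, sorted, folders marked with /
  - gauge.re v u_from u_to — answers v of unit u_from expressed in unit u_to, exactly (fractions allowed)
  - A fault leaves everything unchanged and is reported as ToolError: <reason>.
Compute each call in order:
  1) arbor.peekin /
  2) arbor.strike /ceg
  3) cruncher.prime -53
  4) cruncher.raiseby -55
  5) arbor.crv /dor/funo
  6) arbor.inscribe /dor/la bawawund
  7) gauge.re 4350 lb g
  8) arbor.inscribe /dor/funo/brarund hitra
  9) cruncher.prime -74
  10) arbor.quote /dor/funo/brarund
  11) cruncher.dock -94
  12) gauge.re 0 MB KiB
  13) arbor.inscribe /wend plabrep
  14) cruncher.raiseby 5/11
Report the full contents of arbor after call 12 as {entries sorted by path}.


Answer: {dor/, dor/funo/, dor/funo/brarund=hitra, dor/la=bawawund, ga=zuposmi}

Derivation:
I invoke arbor.peekin using /, and observe [ceg, dor/, ga].
Now I run arbor.strike using /ceg, which returns ok.
I try cruncher.prime using -53, and see -53.
Next I call cruncher.raiseby using -55, and observe -108.
Now I run arbor.crv using /dor/funo: ok.
Invoking arbor.inscribe using /dor/la, bawawund, and get created.
I invoke gauge.re using 4350, lb, g, and get 3946253619/2000.
Then arbor.inscribe using /dor/funo/brarund, hitra: created.
Then cruncher.prime using -74: -74.
I run arbor.quote using /dor/funo/brarund, → hitra.
Now I run cruncher.dock using -94, — result: 20.
I invoke gauge.re using 0, MB, KiB, and observe 0.
Now I run arbor.inscribe using /wend, plabrep: created.
I try cruncher.raiseby using 5/11, yielding 225/11.


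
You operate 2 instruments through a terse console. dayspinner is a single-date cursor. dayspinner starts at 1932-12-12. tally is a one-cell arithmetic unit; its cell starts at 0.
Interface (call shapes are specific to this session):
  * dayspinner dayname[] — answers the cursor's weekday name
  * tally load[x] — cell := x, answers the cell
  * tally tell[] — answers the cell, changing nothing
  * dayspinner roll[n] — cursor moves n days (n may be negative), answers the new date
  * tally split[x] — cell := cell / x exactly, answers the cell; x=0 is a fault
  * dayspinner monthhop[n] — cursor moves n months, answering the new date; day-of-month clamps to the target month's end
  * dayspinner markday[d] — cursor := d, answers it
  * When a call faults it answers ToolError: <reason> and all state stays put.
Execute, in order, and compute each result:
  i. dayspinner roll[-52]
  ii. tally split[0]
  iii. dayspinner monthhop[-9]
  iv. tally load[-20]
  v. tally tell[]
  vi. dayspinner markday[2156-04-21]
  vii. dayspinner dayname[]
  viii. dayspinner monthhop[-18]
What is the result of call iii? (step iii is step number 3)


Answer: 1932-01-21

Derivation:
→ dayspinner roll(n='-52')
← 1932-10-21
→ tally split(x='0')
← ToolError: division by zero
→ dayspinner monthhop(n='-9')
← 1932-01-21
→ tally load(x='-20')
← -20
→ tally tell()
← -20
→ dayspinner markday(d='2156-04-21')
← 2156-04-21
→ dayspinner dayname()
← Wednesday
→ dayspinner monthhop(n='-18')
← 2154-10-21


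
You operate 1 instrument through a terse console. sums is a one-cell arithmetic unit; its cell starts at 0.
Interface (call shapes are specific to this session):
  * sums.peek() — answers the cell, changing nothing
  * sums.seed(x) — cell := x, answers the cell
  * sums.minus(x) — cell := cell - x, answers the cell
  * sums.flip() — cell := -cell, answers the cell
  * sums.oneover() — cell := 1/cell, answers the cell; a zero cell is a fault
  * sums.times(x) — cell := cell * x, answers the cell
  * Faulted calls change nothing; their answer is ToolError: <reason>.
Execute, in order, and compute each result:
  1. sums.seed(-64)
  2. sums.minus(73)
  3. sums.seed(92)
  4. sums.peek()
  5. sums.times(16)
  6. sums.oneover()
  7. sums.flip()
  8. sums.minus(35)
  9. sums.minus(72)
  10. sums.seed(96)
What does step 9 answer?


·→ sums.seed(x: -64)
·← -64
·→ sums.minus(x: 73)
·← -137
·→ sums.seed(x: 92)
·← 92
·→ sums.peek()
·← 92
·→ sums.times(x: 16)
·← 1472
·→ sums.oneover()
·← 1/1472
·→ sums.flip()
·← -1/1472
·→ sums.minus(x: 35)
·← -51521/1472
·→ sums.minus(x: 72)
·← -157505/1472
·→ sums.seed(x: 96)
·← 96

Answer: -157505/1472
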